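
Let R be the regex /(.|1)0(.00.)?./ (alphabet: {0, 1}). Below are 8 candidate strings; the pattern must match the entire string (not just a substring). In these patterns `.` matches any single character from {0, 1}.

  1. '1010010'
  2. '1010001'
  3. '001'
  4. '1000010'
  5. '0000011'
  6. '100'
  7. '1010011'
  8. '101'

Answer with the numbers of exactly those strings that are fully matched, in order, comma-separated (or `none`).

1 → match
2 → match
3 → match
4 → match
5 → match
6 → match
7 → match
8 → match

1, 2, 3, 4, 5, 6, 7, 8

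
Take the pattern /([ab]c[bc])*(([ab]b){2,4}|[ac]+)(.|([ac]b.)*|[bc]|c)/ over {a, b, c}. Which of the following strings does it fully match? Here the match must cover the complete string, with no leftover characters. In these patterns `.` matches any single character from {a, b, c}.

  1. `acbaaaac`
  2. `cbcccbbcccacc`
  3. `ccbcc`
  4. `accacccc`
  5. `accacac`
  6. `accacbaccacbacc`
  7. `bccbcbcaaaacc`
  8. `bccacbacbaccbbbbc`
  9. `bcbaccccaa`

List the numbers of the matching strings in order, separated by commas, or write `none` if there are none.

1 → match
2 → no match
3 → no match
4 → match
5 → match
6 → match
7 → match
8 → match
9 → match

1, 4, 5, 6, 7, 8, 9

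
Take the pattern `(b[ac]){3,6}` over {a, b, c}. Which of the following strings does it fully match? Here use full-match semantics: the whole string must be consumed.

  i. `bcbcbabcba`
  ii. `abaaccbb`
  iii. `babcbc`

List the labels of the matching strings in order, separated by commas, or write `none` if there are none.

i, iii

i → match
ii → no match — must start with `b`
iii → match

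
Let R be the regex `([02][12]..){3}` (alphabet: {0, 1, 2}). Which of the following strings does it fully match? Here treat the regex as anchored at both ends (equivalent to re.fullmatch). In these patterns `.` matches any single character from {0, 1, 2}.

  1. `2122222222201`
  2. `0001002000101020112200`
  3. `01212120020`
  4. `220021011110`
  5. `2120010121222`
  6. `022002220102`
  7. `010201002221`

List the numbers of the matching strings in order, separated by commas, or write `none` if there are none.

1 → no match
2 → no match
3 → no match
4 → no match
5 → no match
6 → match
7 → match

6, 7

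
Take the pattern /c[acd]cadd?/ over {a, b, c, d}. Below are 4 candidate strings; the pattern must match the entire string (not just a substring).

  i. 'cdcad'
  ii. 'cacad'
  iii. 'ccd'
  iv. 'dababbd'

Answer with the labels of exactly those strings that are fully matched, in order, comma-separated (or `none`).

i, ii

i → match
ii → match
iii → no match
iv → no match — must start with 'c'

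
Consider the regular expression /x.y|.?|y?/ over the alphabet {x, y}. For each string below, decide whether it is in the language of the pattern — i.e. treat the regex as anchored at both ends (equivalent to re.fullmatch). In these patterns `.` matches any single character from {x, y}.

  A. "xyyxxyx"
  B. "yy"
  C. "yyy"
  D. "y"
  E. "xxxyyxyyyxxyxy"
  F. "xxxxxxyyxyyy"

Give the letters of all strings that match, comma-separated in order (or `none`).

D

A → no match
B → no match
C → no match
D → match
E → no match
F → no match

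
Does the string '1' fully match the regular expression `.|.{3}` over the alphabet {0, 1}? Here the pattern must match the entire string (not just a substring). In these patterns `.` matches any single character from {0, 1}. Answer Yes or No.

Yes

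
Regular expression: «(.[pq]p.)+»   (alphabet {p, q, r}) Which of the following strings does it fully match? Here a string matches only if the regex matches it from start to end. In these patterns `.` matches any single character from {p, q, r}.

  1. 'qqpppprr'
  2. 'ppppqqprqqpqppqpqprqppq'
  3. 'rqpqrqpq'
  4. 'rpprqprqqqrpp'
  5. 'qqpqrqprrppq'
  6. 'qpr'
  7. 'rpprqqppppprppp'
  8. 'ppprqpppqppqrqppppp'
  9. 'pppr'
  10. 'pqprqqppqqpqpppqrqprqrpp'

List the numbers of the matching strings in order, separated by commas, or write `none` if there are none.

1. 'qqpppprr' → no match
2 → no match
3. 'rqpqrqpq' → match
4 → no match
5. 'qqpqrqprrppq' → match
6. 'qpr' → no match
7 → no match
8 → no match
9. 'pppr' → match
10 → no match

3, 5, 9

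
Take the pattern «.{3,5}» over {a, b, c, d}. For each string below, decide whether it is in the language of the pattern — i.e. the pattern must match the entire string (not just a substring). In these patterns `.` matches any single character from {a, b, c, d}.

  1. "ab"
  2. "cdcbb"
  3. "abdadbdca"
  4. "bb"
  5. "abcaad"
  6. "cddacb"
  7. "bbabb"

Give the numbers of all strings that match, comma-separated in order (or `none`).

2, 7

1 → no match
2 → match
3 → no match
4 → no match
5 → no match
6 → no match
7 → match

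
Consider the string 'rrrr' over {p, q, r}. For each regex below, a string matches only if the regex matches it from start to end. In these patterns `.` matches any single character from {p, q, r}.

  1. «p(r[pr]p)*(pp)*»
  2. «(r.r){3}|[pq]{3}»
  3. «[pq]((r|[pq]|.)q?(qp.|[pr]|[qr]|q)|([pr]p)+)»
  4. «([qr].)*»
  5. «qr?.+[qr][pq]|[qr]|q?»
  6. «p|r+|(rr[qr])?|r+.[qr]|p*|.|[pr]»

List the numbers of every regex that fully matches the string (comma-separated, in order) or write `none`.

1 → no match — must start with 'p'
2 → no match
3 → no match
4 → match
5 → no match
6 → match

4, 6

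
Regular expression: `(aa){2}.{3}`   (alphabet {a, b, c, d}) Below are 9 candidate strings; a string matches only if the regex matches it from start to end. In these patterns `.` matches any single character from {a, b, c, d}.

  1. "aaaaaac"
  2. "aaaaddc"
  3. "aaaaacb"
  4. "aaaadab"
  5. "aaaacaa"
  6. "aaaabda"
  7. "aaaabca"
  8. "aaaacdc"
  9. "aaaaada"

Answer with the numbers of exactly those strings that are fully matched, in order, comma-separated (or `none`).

1, 2, 3, 4, 5, 6, 7, 8, 9

1 → match
2 → match
3 → match
4 → match
5 → match
6 → match
7 → match
8 → match
9 → match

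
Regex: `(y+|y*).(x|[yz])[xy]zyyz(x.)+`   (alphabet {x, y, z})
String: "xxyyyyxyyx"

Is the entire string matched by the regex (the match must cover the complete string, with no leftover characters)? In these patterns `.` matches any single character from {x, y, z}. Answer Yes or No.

No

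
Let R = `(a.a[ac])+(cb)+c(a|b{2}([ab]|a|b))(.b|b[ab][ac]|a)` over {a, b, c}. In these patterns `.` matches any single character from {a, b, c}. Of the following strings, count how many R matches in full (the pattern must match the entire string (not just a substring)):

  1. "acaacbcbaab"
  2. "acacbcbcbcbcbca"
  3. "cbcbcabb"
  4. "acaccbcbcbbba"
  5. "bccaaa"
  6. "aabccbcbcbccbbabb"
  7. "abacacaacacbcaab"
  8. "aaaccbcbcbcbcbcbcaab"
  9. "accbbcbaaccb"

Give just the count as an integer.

1 → no match
2 → no match
3 → no match — must start with "a"
4 → match
5 → no match — must start with "a"
6 → no match
7 → no match
8 → match
9 → no match
Total matched: 2

2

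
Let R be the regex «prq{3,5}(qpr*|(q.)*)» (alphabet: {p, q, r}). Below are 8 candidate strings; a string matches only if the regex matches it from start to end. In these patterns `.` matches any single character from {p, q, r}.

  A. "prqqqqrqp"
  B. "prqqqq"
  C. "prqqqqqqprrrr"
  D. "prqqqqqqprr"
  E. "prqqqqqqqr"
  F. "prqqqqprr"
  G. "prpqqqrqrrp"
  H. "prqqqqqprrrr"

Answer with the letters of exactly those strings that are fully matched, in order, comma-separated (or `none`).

A. "prqqqqrqp" → match
B. "prqqqq" → match
C → match
D. "prqqqqqqprr" → match
E. "prqqqqqqqr" → match
F. "prqqqqprr" → match
G. "prpqqqrqrrp" → no match — must start with "prq"
H. "prqqqqqprrrr" → match

A, B, C, D, E, F, H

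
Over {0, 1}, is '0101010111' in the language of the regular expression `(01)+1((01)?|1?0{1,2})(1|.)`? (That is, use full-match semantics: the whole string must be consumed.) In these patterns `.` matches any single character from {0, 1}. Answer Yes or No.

Yes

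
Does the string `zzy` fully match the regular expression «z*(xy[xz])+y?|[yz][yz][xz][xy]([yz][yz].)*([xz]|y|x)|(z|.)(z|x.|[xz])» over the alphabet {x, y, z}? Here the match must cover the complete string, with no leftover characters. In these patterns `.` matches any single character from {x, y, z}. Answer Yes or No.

No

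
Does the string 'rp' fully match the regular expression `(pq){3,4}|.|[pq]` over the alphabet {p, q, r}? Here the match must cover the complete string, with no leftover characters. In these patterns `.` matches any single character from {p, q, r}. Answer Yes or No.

No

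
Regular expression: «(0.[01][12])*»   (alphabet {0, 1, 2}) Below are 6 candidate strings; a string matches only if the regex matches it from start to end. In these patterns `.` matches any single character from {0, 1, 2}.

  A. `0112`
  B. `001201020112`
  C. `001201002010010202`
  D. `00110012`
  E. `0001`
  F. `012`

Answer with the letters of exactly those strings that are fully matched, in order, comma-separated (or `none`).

A. `0112` → match
B. `001201020112` → match
C → no match
D. `00110012` → match
E. `0001` → match
F. `012` → no match

A, B, D, E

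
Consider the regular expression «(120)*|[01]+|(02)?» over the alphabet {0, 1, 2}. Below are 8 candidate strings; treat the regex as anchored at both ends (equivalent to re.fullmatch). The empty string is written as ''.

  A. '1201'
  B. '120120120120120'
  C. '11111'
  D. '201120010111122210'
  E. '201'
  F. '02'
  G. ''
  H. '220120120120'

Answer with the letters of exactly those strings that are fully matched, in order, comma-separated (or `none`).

B, C, F, G

A → no match
B → match
C → match
D → no match
E → no match
F → match
G → match
H → no match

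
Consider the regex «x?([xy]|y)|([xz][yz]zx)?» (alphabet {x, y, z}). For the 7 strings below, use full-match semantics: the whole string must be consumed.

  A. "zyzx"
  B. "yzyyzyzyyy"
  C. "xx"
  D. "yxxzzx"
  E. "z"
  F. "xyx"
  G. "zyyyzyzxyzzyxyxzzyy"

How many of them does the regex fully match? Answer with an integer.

2

A. "zyzx" → match
B. "yzyyzyzyyy" → no match
C. "xx" → match
D. "yxxzzx" → no match
E. "z" → no match
F. "xyx" → no match
G → no match
Total matched: 2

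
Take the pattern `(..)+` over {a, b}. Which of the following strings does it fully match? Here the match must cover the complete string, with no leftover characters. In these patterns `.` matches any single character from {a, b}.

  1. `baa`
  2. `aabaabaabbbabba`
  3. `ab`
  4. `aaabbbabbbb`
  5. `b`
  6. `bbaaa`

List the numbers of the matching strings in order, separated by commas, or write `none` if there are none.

1 → no match
2 → no match
3 → match
4 → no match
5 → no match
6 → no match

3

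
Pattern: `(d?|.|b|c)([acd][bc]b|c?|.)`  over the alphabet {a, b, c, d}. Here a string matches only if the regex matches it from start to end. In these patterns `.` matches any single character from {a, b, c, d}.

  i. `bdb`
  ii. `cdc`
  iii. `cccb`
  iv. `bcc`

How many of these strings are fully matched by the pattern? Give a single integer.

1

i. `bdb` → no match
ii. `cdc` → no match
iii. `cccb` → match
iv. `bcc` → no match
Total matched: 1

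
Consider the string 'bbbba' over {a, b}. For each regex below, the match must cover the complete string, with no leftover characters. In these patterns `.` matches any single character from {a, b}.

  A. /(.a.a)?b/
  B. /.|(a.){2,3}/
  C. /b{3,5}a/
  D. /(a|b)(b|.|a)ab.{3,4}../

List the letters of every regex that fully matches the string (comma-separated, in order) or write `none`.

C

A → no match — must end with 'b'
B → no match
C → match
D → no match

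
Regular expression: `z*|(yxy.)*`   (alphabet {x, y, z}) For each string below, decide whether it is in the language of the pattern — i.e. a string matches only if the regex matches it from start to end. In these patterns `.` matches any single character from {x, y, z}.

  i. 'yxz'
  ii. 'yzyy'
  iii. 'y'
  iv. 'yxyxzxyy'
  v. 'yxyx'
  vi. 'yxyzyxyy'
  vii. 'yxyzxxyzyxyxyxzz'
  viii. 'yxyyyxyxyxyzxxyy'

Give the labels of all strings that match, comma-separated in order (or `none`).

i. 'yxz' → no match
ii. 'yzyy' → no match
iii. 'y' → no match
iv. 'yxyxzxyy' → no match
v. 'yxyx' → match
vi. 'yxyzyxyy' → match
vii → no match
viii → no match

v, vi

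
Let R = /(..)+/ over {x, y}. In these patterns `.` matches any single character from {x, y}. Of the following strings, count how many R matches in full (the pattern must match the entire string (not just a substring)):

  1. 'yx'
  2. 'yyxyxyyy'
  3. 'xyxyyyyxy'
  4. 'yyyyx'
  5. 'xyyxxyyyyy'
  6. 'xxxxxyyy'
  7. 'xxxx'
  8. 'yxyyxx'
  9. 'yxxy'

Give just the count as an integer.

7

1. 'yx' → match
2. 'yyxyxyyy' → match
3. 'xyxyyyyxy' → no match
4. 'yyyyx' → no match
5. 'xyyxxyyyyy' → match
6. 'xxxxxyyy' → match
7. 'xxxx' → match
8. 'yxyyxx' → match
9. 'yxxy' → match
Total matched: 7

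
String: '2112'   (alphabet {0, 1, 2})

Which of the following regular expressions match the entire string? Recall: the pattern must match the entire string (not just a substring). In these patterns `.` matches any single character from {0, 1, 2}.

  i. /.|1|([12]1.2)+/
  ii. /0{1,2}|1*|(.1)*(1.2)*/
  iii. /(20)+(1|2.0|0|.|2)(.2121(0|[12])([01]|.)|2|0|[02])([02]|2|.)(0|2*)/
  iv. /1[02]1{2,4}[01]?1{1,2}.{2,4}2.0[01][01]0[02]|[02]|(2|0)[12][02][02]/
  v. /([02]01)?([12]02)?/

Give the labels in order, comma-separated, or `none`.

i → match
ii → no match
iii → no match — must start with '20'
iv → no match
v → no match

i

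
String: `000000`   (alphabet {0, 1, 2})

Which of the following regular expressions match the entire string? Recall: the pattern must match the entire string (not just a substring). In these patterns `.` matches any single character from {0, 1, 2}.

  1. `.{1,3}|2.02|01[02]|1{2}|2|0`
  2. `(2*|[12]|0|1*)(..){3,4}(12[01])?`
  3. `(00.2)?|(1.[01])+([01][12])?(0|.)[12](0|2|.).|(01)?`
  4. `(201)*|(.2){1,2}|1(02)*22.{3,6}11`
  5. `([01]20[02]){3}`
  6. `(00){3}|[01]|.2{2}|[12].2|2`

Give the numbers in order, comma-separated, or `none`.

1 → no match
2 → match
3 → no match
4 → no match
5 → no match
6 → match

2, 6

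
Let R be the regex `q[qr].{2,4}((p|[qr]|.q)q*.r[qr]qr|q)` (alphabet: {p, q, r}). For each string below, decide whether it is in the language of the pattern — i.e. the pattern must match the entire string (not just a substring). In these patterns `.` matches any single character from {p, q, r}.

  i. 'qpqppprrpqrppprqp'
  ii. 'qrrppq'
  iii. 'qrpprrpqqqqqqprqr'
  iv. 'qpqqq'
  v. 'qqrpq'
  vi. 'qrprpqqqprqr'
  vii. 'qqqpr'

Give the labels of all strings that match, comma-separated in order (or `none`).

ii, v

i → no match
ii → match
iii → no match
iv → no match
v → match
vi → no match
vii → no match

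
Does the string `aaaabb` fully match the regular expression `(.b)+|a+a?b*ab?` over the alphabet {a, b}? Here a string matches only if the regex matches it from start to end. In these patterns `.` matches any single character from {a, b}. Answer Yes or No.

No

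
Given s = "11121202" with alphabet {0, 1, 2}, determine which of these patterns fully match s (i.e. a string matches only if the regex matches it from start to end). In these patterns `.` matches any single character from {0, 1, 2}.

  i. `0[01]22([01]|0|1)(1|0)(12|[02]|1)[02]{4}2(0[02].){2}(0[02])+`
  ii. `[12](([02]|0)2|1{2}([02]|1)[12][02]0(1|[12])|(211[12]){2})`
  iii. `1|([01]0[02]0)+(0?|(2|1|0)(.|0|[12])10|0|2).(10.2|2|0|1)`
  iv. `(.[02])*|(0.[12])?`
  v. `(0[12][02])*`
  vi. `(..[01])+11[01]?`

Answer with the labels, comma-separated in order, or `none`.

i → no match — must start with "0"
ii → match
iii → no match
iv → no match
v → no match
vi → no match

ii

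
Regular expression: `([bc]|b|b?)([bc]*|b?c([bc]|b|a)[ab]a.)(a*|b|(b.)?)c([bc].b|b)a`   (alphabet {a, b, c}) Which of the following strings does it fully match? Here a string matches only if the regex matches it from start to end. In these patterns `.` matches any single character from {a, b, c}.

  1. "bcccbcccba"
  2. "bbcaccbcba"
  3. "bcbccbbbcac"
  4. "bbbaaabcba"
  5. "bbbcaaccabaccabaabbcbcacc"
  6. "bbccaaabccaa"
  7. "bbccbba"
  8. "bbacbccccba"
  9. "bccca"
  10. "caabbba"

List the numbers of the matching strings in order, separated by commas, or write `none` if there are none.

1, 7

1. "bcccbcccba" → match
2. "bbcaccbcba" → no match
3. "bcbccbbbcac" → no match — must end with "ba"
4. "bbbaaabcba" → no match
5 → no match — must end with "ba"
6. "bbccaaabccaa" → no match — must end with "ba"
7. "bbccbba" → match
8. "bbacbccccba" → no match
9. "bccca" → no match — must end with "ba"
10. "caabbba" → no match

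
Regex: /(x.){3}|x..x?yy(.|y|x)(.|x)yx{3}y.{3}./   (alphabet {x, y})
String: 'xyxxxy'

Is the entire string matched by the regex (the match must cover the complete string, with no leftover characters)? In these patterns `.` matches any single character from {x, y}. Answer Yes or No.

Yes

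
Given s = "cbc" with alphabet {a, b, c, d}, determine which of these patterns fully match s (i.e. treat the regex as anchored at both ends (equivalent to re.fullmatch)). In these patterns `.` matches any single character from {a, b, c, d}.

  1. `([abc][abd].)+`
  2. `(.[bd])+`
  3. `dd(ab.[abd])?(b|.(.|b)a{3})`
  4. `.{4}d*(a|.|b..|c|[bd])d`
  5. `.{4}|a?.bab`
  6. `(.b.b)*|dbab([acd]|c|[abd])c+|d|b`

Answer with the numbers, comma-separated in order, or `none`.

1 → match
2 → no match
3 → no match — must start with "dd"
4 → no match — must end with "d"
5 → no match
6 → no match

1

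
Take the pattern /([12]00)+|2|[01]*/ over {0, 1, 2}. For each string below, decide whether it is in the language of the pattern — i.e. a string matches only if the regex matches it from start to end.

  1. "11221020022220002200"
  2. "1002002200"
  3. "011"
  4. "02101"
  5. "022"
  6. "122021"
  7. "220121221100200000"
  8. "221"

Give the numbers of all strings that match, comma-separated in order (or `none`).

1 → no match
2 → no match
3 → match
4 → no match
5 → no match
6 → no match
7 → no match
8 → no match

3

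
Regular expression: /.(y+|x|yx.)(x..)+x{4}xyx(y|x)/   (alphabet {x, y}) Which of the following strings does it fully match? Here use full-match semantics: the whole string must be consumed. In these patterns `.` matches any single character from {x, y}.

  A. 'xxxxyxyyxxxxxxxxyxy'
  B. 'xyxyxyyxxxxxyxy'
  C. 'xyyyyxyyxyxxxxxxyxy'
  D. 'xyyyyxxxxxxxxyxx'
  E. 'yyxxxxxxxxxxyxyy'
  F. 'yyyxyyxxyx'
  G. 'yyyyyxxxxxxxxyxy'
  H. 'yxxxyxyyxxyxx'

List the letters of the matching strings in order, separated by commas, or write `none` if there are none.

A → match
B → match
C → match
D → match
E → no match
F → no match
G → match
H → no match

A, B, C, D, G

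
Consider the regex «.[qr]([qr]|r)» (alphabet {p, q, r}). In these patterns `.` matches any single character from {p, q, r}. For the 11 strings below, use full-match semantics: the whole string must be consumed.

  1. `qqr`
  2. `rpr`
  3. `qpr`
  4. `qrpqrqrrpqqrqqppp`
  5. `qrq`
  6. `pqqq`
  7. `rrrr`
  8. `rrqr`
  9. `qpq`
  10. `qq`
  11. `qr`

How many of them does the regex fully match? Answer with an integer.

2

1 → match
2 → no match
3 → no match
4 → no match
5 → match
6 → no match
7 → no match
8 → no match
9 → no match
10 → no match
11 → no match
Total matched: 2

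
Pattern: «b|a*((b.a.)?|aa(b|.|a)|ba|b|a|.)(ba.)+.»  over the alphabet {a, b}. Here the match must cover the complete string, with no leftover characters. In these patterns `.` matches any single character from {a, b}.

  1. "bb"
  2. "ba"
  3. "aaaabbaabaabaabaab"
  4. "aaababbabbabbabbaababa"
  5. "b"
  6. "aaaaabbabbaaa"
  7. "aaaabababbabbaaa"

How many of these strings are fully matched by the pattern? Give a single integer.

5

1 → no match
2 → no match
3 → match
4 → match
5 → match
6 → match
7 → match
Total matched: 5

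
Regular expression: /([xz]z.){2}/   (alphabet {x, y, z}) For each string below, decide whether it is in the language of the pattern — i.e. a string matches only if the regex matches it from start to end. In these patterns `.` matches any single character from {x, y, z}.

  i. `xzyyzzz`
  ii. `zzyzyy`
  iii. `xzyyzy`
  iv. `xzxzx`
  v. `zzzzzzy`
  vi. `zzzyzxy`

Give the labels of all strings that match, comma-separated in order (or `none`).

i → no match
ii → no match
iii → no match
iv → no match
v → no match
vi → no match

none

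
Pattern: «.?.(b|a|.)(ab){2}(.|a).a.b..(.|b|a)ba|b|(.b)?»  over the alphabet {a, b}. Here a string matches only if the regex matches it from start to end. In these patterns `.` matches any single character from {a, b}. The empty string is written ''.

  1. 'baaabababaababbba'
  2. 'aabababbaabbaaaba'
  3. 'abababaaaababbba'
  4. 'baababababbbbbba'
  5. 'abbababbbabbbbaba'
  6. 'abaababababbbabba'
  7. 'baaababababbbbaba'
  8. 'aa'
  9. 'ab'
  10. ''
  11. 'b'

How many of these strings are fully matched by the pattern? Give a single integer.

10

1 → match
2 → match
3 → match
4 → match
5 → match
6 → match
7 → match
8 → no match
9 → match
10 → match
11 → match
Total matched: 10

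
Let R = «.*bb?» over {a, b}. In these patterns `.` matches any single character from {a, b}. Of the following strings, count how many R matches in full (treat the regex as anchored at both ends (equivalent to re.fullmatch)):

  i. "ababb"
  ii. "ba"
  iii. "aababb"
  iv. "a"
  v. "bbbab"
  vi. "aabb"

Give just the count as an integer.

i → match
ii → no match
iii → match
iv → no match
v → match
vi → match
Total matched: 4

4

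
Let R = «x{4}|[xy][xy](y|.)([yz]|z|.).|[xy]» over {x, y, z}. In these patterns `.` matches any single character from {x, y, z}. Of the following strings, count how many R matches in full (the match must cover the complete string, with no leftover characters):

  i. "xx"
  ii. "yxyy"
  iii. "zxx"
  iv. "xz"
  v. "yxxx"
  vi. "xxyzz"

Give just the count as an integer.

1

i → no match
ii → no match
iii → no match
iv → no match
v → no match
vi → match
Total matched: 1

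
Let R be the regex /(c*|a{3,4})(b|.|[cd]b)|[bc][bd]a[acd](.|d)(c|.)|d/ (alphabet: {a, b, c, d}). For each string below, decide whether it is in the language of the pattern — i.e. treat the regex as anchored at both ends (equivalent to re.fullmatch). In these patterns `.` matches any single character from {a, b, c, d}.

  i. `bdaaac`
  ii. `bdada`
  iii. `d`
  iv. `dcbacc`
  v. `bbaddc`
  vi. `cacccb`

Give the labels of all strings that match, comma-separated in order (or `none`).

i → match
ii → no match
iii → match
iv → no match
v → match
vi → no match

i, iii, v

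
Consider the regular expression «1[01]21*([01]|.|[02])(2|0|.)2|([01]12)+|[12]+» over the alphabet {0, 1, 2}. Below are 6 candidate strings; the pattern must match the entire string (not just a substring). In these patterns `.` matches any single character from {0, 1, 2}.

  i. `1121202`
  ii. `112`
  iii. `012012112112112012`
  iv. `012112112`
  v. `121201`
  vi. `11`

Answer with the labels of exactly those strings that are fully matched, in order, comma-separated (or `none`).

i, ii, iii, iv, vi

i. `1121202` → match
ii. `112` → match
iii → match
iv. `012112112` → match
v. `121201` → no match
vi. `11` → match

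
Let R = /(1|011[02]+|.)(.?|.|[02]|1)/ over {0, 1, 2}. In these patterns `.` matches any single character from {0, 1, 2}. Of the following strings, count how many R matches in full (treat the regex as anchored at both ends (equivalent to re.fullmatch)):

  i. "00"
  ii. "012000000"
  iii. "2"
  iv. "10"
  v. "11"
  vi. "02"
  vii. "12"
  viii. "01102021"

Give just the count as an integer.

i → match
ii → no match
iii → match
iv → match
v → match
vi → match
vii → match
viii → match
Total matched: 7

7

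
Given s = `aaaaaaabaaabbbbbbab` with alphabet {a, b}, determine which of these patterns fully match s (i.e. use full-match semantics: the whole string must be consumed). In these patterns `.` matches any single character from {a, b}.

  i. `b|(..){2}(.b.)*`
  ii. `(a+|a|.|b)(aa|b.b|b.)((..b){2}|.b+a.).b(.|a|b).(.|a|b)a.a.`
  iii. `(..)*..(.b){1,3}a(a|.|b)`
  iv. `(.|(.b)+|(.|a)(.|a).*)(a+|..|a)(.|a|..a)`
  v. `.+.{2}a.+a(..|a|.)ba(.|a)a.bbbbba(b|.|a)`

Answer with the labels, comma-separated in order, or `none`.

i → no match
ii → no match
iii → no match
iv → match
v → match

iv, v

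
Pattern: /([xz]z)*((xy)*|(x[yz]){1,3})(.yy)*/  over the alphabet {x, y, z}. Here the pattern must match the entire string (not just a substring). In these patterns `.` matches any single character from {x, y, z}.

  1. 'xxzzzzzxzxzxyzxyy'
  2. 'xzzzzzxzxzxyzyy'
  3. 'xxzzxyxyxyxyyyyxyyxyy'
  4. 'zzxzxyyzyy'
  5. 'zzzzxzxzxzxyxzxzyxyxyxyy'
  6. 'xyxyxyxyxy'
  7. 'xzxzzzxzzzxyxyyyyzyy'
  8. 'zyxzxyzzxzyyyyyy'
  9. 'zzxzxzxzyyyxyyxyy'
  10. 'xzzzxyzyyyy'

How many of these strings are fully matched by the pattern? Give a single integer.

1 → no match
2 → match
3 → no match
4 → match
5 → no match
6 → match
7 → match
8 → no match
9 → match
10 → no match
Total matched: 5

5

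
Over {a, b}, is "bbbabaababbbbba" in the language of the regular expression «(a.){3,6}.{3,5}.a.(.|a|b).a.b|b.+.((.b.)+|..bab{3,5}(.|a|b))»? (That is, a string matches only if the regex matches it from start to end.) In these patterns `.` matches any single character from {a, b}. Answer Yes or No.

Yes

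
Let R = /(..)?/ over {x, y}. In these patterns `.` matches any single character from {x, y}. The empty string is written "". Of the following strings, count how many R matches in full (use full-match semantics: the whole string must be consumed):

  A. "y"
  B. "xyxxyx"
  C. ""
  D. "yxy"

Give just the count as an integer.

A → no match
B → no match
C → match
D → no match
Total matched: 1

1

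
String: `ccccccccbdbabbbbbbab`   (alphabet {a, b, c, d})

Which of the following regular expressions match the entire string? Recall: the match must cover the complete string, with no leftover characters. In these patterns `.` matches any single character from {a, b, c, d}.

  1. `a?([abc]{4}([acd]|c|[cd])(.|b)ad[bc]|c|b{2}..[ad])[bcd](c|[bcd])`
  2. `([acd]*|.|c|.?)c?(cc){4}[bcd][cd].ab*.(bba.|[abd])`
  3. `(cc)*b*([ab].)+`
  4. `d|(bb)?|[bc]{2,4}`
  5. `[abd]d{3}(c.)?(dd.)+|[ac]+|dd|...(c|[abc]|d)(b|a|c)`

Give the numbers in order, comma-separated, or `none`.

2, 3

1 → no match
2 → match
3 → match
4 → no match
5 → no match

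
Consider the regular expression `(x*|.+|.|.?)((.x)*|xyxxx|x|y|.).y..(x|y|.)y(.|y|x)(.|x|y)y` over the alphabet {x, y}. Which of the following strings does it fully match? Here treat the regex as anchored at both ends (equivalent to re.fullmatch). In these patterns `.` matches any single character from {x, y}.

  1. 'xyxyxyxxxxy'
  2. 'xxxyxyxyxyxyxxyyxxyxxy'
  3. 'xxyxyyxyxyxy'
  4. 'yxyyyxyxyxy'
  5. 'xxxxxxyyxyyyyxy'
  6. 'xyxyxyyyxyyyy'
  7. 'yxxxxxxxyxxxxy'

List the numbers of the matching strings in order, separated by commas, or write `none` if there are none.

2, 5, 6

1. 'xyxyxyxxxxy' → no match
2 → match
3. 'xxyxyyxyxyxy' → no match
4. 'yxyyyxyxyxy' → no match
5 → match
6 → match
7 → no match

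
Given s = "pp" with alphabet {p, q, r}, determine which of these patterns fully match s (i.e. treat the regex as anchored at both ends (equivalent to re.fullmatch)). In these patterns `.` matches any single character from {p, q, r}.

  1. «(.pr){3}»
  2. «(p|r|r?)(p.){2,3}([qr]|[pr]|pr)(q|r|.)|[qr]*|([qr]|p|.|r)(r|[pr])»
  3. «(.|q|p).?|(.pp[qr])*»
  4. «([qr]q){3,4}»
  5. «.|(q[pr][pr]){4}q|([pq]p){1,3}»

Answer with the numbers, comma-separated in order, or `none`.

2, 3, 5

1 → no match — must end with "pr"
2 → match
3 → match
4 → no match — must end with "q"
5 → match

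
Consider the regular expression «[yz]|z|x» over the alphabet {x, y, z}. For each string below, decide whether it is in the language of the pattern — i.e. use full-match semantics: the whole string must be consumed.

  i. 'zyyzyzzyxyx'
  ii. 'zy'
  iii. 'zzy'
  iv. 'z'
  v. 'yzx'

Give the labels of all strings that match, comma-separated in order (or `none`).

i → no match
ii → no match
iii → no match
iv → match
v → no match

iv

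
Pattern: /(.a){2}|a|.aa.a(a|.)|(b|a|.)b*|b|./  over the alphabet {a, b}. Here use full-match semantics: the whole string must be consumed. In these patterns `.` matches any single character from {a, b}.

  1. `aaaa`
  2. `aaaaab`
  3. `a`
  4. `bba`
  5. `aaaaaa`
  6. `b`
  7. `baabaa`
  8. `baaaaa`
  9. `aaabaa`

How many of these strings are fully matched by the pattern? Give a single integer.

1 → match
2 → match
3 → match
4 → no match
5 → match
6 → match
7 → match
8 → match
9 → match
Total matched: 8

8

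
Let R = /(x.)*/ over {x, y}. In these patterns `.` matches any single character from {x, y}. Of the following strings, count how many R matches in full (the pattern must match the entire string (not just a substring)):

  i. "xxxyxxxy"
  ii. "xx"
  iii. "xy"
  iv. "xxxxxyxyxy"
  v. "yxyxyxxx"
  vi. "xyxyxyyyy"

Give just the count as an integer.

i → match
ii → match
iii → match
iv → match
v → no match
vi → no match
Total matched: 4

4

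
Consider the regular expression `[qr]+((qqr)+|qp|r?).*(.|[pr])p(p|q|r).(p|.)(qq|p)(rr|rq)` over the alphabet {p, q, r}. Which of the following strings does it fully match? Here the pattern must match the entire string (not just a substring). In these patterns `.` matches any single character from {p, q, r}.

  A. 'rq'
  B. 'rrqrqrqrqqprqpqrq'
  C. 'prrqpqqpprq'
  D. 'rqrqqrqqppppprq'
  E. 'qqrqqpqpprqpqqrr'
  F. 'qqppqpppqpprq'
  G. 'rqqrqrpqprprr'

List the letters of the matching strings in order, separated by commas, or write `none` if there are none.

A → no match
B → no match
C → no match
D → match
E → match
F → match
G → match

D, E, F, G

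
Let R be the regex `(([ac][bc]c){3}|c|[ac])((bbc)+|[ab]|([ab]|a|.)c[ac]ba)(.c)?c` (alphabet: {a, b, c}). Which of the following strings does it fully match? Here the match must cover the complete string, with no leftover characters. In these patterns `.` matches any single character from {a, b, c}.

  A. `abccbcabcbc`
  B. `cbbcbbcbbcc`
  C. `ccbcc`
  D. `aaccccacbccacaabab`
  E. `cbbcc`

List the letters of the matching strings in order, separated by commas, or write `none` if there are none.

A, B, E

A → match
B → match
C → no match
D → no match — must end with `c`
E → match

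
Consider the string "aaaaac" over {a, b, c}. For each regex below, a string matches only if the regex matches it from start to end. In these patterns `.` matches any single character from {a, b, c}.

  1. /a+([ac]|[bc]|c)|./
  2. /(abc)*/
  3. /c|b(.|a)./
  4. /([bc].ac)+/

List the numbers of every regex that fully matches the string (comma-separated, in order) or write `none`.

1 → match
2 → no match
3 → no match
4 → no match

1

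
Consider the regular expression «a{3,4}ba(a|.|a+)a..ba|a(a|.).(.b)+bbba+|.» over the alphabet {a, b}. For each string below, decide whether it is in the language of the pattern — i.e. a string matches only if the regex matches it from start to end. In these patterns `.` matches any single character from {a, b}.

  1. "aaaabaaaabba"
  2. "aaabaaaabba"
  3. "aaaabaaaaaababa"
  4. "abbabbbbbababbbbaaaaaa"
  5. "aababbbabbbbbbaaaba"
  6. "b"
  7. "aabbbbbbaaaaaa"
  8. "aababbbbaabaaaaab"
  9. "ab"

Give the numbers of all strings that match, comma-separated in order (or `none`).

1 → match
2 → match
3 → match
4 → match
5 → no match
6 → match
7 → match
8 → no match
9 → no match

1, 2, 3, 4, 6, 7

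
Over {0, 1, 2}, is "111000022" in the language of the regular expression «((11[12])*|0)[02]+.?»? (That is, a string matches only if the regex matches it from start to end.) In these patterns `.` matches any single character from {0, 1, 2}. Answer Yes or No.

Yes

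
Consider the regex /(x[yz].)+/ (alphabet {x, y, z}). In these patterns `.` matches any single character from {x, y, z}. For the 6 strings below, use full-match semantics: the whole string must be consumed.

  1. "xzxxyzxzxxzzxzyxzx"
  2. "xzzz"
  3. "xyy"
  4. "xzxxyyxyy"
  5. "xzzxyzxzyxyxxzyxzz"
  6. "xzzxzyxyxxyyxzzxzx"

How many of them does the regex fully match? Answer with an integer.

5

1 → match
2 → no match
3 → match
4 → match
5 → match
6 → match
Total matched: 5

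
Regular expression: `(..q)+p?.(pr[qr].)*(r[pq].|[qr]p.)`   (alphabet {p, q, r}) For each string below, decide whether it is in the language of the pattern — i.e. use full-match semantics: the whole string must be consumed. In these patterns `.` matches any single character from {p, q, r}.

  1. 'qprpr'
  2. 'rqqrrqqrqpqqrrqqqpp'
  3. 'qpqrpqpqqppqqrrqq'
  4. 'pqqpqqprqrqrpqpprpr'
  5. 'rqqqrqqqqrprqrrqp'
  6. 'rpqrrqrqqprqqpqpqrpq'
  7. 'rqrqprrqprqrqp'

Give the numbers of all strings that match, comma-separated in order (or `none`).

2, 5, 6

1 → no match
2 → match
3 → no match
4 → no match
5 → match
6 → match
7 → no match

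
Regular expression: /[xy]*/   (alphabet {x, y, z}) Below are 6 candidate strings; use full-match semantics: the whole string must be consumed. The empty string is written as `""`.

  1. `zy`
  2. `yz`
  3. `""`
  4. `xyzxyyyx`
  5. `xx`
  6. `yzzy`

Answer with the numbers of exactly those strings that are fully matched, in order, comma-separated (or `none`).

3, 5

1 → no match
2 → no match
3 → match
4 → no match
5 → match
6 → no match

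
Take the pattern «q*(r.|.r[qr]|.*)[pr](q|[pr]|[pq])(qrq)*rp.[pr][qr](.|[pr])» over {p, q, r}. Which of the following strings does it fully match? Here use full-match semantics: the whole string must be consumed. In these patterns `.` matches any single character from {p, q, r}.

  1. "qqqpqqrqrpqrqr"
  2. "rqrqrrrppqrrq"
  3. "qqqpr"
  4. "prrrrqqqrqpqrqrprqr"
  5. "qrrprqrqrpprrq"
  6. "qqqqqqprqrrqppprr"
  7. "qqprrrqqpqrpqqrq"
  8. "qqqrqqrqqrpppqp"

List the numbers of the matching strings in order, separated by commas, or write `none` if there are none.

1, 5

1 → match
2 → no match
3 → no match
4 → no match
5 → match
6 → no match
7 → no match
8 → no match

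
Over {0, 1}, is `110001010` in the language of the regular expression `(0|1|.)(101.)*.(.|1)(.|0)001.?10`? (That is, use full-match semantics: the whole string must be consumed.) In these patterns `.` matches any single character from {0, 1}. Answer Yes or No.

No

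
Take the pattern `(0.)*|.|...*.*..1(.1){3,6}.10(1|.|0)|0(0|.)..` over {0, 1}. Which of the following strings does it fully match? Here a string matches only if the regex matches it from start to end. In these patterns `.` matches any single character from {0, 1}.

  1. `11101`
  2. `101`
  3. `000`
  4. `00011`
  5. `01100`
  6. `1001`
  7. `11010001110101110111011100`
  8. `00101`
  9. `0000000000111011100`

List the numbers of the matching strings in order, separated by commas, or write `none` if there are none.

7

1 → no match
2 → no match
3 → no match
4 → no match
5 → no match
6 → no match
7 → match
8 → no match
9 → no match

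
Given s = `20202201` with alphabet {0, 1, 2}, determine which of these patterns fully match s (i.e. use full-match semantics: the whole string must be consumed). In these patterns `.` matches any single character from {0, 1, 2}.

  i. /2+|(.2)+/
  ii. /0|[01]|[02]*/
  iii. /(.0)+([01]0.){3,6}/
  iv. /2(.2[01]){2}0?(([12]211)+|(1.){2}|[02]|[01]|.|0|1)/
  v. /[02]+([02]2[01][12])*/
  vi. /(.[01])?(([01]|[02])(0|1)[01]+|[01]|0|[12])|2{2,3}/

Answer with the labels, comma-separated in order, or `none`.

iv, v

i → no match — must end with `2`
ii → no match
iii → no match
iv → match
v → match
vi → no match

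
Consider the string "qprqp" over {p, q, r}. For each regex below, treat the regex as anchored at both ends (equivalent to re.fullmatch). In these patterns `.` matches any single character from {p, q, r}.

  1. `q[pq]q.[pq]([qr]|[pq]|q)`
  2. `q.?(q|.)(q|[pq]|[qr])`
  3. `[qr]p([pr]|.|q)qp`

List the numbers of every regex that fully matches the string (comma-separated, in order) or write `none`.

3

1 → no match
2 → no match
3 → match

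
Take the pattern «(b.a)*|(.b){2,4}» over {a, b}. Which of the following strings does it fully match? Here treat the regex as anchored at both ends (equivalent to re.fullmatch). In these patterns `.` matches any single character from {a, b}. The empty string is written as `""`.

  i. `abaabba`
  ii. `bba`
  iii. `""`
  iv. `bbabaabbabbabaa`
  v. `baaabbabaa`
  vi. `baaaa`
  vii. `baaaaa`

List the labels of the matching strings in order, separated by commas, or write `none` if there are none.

ii, iii, iv

i → no match
ii → match
iii → match
iv → match
v → no match
vi → no match
vii → no match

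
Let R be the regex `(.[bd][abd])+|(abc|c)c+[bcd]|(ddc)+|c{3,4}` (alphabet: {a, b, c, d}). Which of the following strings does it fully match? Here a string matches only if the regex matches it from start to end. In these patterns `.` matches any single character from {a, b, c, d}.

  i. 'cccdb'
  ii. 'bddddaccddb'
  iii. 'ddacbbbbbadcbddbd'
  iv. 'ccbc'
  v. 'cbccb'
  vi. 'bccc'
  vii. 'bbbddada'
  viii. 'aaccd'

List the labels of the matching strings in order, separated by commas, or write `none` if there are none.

i → no match
ii → no match
iii → no match
iv → no match
v → no match
vi → no match
vii → no match
viii → no match

none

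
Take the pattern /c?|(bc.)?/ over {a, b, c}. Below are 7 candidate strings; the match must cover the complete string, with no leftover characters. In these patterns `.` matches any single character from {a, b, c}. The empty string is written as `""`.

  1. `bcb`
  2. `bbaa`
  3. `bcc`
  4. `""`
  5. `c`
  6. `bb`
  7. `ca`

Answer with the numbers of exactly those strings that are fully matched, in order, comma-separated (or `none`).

1. `bcb` → match
2. `bbaa` → no match
3. `bcc` → match
4. `""` → match
5. `c` → match
6. `bb` → no match
7. `ca` → no match

1, 3, 4, 5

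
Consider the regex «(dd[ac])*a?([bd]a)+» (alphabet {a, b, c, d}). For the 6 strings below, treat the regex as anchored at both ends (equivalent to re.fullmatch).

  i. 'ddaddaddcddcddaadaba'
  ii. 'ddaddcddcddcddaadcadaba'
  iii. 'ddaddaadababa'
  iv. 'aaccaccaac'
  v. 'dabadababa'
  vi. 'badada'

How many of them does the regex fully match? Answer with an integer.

i → match
ii → no match
iii → match
iv → no match — must end with 'a'
v → match
vi → match
Total matched: 4

4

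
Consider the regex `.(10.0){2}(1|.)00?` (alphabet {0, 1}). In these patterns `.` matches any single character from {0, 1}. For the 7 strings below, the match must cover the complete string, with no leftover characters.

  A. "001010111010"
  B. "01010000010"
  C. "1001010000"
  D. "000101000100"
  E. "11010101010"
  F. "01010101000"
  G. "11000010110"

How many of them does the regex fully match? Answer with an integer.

2

A → no match
B → no match
C → no match
D → no match
E → match
F → match
G → no match
Total matched: 2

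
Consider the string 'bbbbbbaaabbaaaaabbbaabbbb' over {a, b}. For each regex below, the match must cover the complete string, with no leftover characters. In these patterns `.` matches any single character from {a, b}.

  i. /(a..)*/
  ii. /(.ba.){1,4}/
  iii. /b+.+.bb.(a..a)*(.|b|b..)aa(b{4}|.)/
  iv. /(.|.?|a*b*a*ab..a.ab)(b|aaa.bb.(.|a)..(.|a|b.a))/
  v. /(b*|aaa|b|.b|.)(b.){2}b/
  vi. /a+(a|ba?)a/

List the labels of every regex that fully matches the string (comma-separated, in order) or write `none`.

iii

i → no match
ii → no match
iii → match
iv → no match
v → no match
vi → no match — must start with 'a'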